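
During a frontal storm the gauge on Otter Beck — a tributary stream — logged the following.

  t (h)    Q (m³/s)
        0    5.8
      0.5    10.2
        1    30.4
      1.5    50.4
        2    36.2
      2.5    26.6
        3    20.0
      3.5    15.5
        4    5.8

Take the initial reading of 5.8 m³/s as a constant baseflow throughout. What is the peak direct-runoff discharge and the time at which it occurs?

Subtracting baseflow gives direct-runoff ordinates: 0.0, 4.4, 24.6, 44.6, 30.4, 20.8, 14.2, 9.7, 0.0 m³/s.
The maximum is 44.6 m³/s, occurring at the reading for t = 1.5 h.

Q_p = 44.6 m³/s at t = 1.5 h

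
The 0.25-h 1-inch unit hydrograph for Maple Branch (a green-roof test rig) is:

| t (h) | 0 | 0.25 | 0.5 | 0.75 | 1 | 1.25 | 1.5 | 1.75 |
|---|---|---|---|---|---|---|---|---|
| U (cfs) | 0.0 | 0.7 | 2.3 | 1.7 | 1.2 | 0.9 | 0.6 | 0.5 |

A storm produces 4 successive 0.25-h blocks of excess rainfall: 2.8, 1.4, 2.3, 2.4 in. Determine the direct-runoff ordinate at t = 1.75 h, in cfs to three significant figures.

Q ≈ 7.19 cfs

By discrete convolution, Q_j = Σ (P_i / 1 in) · U_{j−i}.
At t = 1.75 h (j=7): Q = (2.8/1)·0.5 + (1.4/1)·0.6 + (2.3/1)·0.9 + (2.4/1)·1.2 = 7.19 cfs.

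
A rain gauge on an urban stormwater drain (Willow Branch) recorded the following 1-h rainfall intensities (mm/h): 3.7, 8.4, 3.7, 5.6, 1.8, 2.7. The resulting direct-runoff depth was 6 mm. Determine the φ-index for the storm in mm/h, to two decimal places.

Only the 2 blocks with intensity above φ contribute runoff: 8.4, 5.6 mm/h.
Σ(I−φ)·Δt = d  ⇒  (8.4+5.6 − 2φ)·1 = 6
φ = (14.00 − 6/1) / 2 = 4.00 mm/h.

φ ≈ 4.00 mm/h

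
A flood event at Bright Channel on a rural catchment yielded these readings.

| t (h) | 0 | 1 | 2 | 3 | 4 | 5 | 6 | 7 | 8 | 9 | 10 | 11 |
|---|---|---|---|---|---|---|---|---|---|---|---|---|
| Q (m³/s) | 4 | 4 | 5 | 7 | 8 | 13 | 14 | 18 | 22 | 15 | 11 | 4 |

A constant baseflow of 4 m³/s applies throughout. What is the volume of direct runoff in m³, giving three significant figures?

V ≈ 2.77 × 10^5 m³

Direct-runoff ordinates (Q − Q_b): 0.0, 0.0, 1.0, 3.0, 4.0, 9.0, 10.0, 14.0, 18.0, 11.0, 7.0, 0.0 m³/s.
ΣQ_DR = 77.00 m³/s.
With Δt = 1 h = 3600 s, V = ΣQ_DR · Δt = 77.00 × 3600 = 2.77 × 10^5 m³.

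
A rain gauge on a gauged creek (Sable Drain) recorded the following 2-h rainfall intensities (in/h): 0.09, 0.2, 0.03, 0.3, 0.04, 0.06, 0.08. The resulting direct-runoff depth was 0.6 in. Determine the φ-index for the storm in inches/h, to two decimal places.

φ ≈ 0.10 in/h

Only the 2 blocks with intensity above φ contribute runoff: 0.2, 0.3 in/h.
Σ(I−φ)·Δt = d  ⇒  (0.2+0.3 − 2φ)·2 = 0.6
φ = (0.5000 − 0.6/2) / 2 = 0.10 in/h.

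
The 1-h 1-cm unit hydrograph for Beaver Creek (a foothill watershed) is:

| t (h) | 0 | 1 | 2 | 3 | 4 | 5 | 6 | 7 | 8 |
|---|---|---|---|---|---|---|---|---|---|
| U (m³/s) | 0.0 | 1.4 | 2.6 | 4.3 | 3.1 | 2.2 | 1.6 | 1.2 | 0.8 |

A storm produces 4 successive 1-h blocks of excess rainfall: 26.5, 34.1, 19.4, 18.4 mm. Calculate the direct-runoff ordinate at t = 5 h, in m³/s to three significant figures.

By discrete convolution, Q_j = Σ (P_i / 10 mm) · U_{j−i}.
At t = 5 h (j=5): Q = (26.5/10)·2.2 + (34.1/10)·3.1 + (19.4/10)·4.3 + (18.4/10)·2.6 = 29.5 m³/s.

Q ≈ 29.5 m³/s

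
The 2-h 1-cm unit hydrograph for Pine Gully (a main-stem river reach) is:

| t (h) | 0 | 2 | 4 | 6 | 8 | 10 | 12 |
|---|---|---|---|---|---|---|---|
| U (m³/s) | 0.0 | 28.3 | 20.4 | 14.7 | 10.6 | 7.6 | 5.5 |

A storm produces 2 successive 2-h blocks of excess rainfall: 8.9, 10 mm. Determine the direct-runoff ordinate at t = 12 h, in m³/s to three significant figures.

Q ≈ 12.5 m³/s

By discrete convolution, Q_j = Σ (P_i / 10 mm) · U_{j−i}.
At t = 12 h (j=6): Q = (8.9/10)·5.5 + (10/10)·7.6 = 12.5 m³/s.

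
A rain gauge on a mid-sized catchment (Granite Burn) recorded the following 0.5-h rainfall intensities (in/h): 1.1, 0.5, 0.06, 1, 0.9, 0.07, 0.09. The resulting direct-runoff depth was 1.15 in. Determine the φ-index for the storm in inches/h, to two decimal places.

Only the 4 blocks with intensity above φ contribute runoff: 1.1, 0.5, 1, 0.9 in/h.
Σ(I−φ)·Δt = d  ⇒  (1.1+0.5+1+0.9 − 4φ)·0.5 = 1.15
φ = (3.500 − 1.15/0.5) / 4 = 0.30 in/h.

φ ≈ 0.30 in/h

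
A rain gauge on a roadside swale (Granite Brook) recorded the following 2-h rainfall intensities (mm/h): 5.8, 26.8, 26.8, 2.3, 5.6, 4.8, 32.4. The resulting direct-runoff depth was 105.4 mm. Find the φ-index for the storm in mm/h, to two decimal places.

Only the 3 blocks with intensity above φ contribute runoff: 26.8, 26.8, 32.4 mm/h.
Σ(I−φ)·Δt = d  ⇒  (26.8+26.8+32.4 − 3φ)·2 = 105.4
φ = (86.00 − 105.4/2) / 3 = 11.10 mm/h.

φ ≈ 11.10 mm/h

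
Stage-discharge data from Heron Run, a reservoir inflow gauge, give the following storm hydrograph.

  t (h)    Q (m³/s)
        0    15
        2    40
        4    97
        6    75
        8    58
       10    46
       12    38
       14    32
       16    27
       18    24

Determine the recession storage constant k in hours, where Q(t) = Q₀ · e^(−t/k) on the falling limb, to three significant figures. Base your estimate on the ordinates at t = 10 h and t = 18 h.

k ≈ 12.3 h

On the falling limb, Q drops from 46 to 24 m³/s between t = 10 h and t = 18 h (Δt = 8 h).
k = −Δt / ln(Q₂/Q₁) = −8 / ln(24/46) = 12.3 h.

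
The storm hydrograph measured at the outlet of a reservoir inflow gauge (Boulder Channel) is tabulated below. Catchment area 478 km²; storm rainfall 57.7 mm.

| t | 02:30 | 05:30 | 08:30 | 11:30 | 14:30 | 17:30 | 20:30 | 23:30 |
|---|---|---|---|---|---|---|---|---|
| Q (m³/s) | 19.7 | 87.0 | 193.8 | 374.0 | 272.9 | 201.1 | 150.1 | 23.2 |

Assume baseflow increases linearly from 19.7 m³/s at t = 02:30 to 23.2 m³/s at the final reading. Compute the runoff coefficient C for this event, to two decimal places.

ΣQ_DR = 1150 m³/s; V = ΣQ_DR·Δt = 1.242 × 10^7 m³.
Runoff depth d = V / A = 25.99 mm.
C = d / P = 25.99 / 57.7 = 0.45.

C ≈ 0.45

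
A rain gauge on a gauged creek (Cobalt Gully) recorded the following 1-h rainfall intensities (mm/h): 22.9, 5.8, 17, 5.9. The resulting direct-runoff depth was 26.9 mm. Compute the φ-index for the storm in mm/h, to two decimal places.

φ ≈ 6.50 mm/h

Only the 2 blocks with intensity above φ contribute runoff: 22.9, 17 mm/h.
Σ(I−φ)·Δt = d  ⇒  (22.9+17 − 2φ)·1 = 26.9
φ = (39.90 − 26.9/1) / 2 = 6.50 mm/h.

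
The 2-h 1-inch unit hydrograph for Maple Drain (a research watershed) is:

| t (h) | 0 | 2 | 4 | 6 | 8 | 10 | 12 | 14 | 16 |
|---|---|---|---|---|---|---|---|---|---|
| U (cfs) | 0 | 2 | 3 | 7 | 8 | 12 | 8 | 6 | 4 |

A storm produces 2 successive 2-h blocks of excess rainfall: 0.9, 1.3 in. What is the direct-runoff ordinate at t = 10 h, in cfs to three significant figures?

Q ≈ 21.2 cfs

By discrete convolution, Q_j = Σ (P_i / 1 in) · U_{j−i}.
At t = 10 h (j=5): Q = (0.9/1)·12 + (1.3/1)·8 = 21.2 cfs.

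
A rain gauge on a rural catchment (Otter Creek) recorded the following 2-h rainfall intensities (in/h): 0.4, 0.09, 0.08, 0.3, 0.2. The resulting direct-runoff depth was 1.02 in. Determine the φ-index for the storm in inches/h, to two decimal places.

Only the 3 blocks with intensity above φ contribute runoff: 0.4, 0.3, 0.2 in/h.
Σ(I−φ)·Δt = d  ⇒  (0.4+0.3+0.2 − 3φ)·2 = 1.02
φ = (0.9000 − 1.02/2) / 3 = 0.13 in/h.

φ ≈ 0.13 in/h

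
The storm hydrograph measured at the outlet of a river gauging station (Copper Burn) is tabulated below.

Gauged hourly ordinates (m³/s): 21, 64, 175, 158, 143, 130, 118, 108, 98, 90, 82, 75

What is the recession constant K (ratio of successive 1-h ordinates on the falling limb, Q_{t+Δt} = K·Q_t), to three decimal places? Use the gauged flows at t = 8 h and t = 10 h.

Using the recession-limb readings at t = 8 h and t = 10 h: Q falls from 98 to 82 m³/s over 2 intervals.
K = (Q₂/Q₁)^(1/2) = (82/98)^(1/2) = 0.915.

K ≈ 0.915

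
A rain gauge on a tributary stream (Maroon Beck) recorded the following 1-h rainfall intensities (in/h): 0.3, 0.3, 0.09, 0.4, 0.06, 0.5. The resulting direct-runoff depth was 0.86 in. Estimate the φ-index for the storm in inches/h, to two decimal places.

Only the 4 blocks with intensity above φ contribute runoff: 0.3, 0.3, 0.4, 0.5 in/h.
Σ(I−φ)·Δt = d  ⇒  (0.3+0.3+0.4+0.5 − 4φ)·1 = 0.86
φ = (1.500 − 0.86/1) / 4 = 0.16 in/h.

φ ≈ 0.16 in/h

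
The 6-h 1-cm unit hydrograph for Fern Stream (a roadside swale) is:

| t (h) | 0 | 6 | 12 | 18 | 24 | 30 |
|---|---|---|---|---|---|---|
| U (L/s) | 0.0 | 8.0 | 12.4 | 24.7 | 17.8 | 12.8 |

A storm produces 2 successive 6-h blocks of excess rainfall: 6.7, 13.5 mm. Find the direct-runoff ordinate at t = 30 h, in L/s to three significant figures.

Q ≈ 32.6 L/s

By discrete convolution, Q_j = Σ (P_i / 10 mm) · U_{j−i}.
At t = 30 h (j=5): Q = (6.7/10)·12.8 + (13.5/10)·17.8 = 32.6 L/s.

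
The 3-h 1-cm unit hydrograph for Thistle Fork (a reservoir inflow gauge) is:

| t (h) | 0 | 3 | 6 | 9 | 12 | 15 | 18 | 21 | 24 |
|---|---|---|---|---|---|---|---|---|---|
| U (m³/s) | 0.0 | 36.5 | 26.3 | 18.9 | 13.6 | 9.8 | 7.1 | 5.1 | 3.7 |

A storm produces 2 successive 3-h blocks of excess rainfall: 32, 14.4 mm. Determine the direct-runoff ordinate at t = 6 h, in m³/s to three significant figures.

By discrete convolution, Q_j = Σ (P_i / 10 mm) · U_{j−i}.
At t = 6 h (j=2): Q = (32/10)·26.3 + (14.4/10)·36.5 = 137 m³/s.

Q ≈ 137 m³/s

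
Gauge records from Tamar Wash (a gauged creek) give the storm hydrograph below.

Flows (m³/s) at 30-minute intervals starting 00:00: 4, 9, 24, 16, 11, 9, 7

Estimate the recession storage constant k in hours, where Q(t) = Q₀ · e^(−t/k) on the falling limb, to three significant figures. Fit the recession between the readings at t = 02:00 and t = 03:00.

k ≈ 2.21 h

On the falling limb, Q drops from 11 to 7 m³/s between t = 02:00 and t = 03:00 (Δt = 1 h).
k = −Δt / ln(Q₂/Q₁) = −1 / ln(7/11) = 2.21 h.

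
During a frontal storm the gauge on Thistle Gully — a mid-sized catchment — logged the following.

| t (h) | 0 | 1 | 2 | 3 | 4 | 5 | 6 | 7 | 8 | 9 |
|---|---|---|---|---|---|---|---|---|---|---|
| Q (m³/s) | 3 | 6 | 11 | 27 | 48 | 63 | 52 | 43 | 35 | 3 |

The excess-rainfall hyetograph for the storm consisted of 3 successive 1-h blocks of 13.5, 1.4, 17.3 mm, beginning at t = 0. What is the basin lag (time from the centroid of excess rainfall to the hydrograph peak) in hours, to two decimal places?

t_L ≈ 3.38 h

Centroid of excess rainfall: t_c = Σ P_i·t̄_i / ΣP_i = 1.6180 h (block centres at 0.5, 1.5, 2.5 h).
Hydrograph peak occurs at t = 5 h, so basin lag t_L = 5 − 1.6180 = 3.38 h.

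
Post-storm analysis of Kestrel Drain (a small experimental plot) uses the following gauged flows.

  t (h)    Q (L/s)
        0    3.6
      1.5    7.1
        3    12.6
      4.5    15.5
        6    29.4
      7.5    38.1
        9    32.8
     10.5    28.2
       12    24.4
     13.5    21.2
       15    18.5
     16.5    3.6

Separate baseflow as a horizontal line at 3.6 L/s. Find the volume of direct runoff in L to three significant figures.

V ≈ 1.04 × 10^6 L

Direct-runoff ordinates (Q − Q_b): 0.0, 3.5, 9.0, 11.9, 25.8, 34.5, 29.2, 24.6, 20.8, 17.6, 14.9, 0.0 L/s.
ΣQ_DR = 191.8 L/s.
With Δt = 1.5 h = 5400 s, V = ΣQ_DR · Δt = 191.8 × 5400 = 1.04 × 10^6 L.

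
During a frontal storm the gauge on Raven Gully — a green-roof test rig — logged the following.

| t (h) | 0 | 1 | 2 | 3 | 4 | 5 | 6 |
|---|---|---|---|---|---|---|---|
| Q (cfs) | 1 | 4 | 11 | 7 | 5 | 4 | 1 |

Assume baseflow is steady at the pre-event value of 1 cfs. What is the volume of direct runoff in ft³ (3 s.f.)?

V ≈ 93600 ft³

Direct-runoff ordinates (Q − Q_b): 0.0, 3.0, 10.0, 6.0, 4.0, 3.0, 0.0 cfs.
ΣQ_DR = 26.00 cfs.
With Δt = 1 h = 3600 s, V = ΣQ_DR · Δt = 26.00 × 3600 = 93600 ft³.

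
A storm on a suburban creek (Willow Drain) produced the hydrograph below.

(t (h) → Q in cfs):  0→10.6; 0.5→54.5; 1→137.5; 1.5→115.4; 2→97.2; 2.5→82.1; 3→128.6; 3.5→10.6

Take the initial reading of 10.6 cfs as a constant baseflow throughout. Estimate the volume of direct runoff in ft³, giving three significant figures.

V ≈ 9.93 × 10^5 ft³

Direct-runoff ordinates (Q − Q_b): 0.0, 43.9, 126.9, 104.8, 86.6, 71.5, 118.0, 0.0 cfs.
ΣQ_DR = 551.7 cfs.
With Δt = 0.5 h = 1800 s, V = ΣQ_DR · Δt = 551.7 × 1800 = 9.93 × 10^5 ft³.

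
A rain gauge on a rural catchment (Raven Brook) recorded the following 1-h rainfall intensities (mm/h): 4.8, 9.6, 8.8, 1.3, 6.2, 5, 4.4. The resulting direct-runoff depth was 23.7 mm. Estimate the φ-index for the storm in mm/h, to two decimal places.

Only the 6 blocks with intensity above φ contribute runoff: 4.8, 9.6, 8.8, 6.2, 5, 4.4 mm/h.
Σ(I−φ)·Δt = d  ⇒  (4.8+9.6+8.8+6.2+5+4.4 − 6φ)·1 = 23.7
φ = (38.80 − 23.7/1) / 6 = 2.52 mm/h.

φ ≈ 2.52 mm/h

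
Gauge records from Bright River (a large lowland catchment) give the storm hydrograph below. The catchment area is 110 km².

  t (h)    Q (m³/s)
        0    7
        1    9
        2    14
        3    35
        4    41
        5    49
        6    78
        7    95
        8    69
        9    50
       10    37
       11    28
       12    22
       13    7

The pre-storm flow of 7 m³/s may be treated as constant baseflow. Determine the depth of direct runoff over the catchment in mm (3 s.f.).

d ≈ 14.5 mm

Direct runoff: 0.0, 2.0, 7.0, 28.0, 34.0, 42.0, 71.0, 88.0, 62.0, 43.0, 30.0, 21.0, 15.0, 0.0 m³/s; ΣQ_DR = 443.0 m³/s.
V = ΣQ_DR · Δt = 443.0 × 3600 s = 1.595 × 10^6 m³.
Over A = 110 km², depth = V / A = 14.5 mm.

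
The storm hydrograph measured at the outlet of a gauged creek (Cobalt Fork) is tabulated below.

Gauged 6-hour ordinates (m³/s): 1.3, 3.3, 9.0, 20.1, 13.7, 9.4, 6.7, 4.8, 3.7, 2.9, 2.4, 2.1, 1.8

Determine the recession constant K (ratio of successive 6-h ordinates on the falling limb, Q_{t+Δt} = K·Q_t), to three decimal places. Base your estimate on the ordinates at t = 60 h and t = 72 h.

Using the recession-limb readings at t = 60 h and t = 72 h: Q falls from 2.4 to 1.8 m³/s over 2 intervals.
K = (Q₂/Q₁)^(1/2) = (1.8/2.4)^(1/2) = 0.866.

K ≈ 0.866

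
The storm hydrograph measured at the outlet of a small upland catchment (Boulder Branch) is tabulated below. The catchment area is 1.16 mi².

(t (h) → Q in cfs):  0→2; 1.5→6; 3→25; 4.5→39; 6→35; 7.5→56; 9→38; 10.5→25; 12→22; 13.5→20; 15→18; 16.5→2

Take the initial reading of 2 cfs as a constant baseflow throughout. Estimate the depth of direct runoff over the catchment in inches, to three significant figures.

d ≈ 0.529 in

Direct runoff: 0.0, 4.0, 23.0, 37.0, 33.0, 54.0, 36.0, 23.0, 20.0, 18.0, 16.0, 0.0 cfs; ΣQ_DR = 264.0 cfs.
V = ΣQ_DR · Δt = 264.0 × 5400 s = 1.426 × 10^6 ft³.
Over A = 1.16 mi², depth = V / A = 0.529 in.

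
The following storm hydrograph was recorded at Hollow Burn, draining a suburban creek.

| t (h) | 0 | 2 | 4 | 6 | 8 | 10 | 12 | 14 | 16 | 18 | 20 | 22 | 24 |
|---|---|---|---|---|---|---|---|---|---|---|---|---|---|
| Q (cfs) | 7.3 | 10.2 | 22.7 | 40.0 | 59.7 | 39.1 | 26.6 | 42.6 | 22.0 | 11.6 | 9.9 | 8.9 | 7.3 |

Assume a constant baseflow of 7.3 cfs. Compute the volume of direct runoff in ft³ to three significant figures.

Direct-runoff ordinates (Q − Q_b): 0.0, 2.9, 15.4, 32.7, 52.4, 31.8, 19.3, 35.3, 14.7, 4.3, 2.6, 1.6, 0.0 cfs.
ΣQ_DR = 213.0 cfs.
With Δt = 2 h = 7200 s, V = ΣQ_DR · Δt = 213.0 × 7200 = 1.53 × 10^6 ft³.

V ≈ 1.53 × 10^6 ft³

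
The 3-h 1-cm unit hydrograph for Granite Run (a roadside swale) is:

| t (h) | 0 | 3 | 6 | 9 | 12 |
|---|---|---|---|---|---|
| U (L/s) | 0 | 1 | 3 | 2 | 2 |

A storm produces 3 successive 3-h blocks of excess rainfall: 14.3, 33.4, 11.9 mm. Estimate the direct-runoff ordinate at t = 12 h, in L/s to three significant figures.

By discrete convolution, Q_j = Σ (P_i / 10 mm) · U_{j−i}.
At t = 12 h (j=4): Q = (14.3/10)·2 + (33.4/10)·2 + (11.9/10)·3 = 13.1 L/s.

Q ≈ 13.1 L/s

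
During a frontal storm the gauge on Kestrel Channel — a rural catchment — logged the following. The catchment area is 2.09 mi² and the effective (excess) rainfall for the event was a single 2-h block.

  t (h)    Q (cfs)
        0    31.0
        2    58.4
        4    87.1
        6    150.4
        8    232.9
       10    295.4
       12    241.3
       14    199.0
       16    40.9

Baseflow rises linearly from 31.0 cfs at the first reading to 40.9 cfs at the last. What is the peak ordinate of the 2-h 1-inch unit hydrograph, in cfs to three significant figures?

Direct runoff: 0.00, 26.16, 53.62, 115.69, 196.95, 258.21, 202.88, 159.34, 0.00 cfs; ΣQ_DR = 1013 cfs, peak = 258.21 cfs.
Runoff depth d = ΣQ_DR·Δt / A = 1013 × 7200 / (2.09 mi²) = 1.502 in.
The 1-inch UH is the DRH scaled by (1 in)/d, so U_p = 258.21 × 1/1.502 = 172 cfs.

U_p ≈ 172 cfs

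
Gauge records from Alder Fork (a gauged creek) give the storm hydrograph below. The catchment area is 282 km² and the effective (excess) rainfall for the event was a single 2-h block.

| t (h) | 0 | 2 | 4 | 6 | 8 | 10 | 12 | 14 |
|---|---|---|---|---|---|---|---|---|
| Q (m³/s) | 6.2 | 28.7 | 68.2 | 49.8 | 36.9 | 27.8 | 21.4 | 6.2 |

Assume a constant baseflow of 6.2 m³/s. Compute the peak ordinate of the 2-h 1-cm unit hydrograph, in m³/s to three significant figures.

Direct runoff: 0.0, 22.5, 62.0, 43.6, 30.7, 21.6, 15.2, 0.0 m³/s; ΣQ_DR = 195.6 m³/s, peak = 62.0 m³/s.
Runoff depth d = ΣQ_DR·Δt / A = 195.6 × 7200 / (282 km²) = 4.994 mm.
The 1-cm UH is the DRH scaled by (10 mm)/d, so U_p = 62.0 × 10/4.994 = 124 m³/s.

U_p ≈ 124 m³/s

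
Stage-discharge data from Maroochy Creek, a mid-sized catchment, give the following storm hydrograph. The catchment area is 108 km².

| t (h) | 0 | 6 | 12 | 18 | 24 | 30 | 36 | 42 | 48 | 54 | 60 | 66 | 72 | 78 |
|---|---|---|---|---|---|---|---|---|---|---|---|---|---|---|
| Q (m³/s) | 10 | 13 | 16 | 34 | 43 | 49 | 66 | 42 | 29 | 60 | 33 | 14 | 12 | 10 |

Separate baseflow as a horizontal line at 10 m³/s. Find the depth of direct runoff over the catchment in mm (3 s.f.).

d ≈ 58.2 mm

Direct runoff: 0.0, 3.0, 6.0, 24.0, 33.0, 39.0, 56.0, 32.0, 19.0, 50.0, 23.0, 4.0, 2.0, 0.0 m³/s; ΣQ_DR = 291.0 m³/s.
V = ΣQ_DR · Δt = 291.0 × 21600 s = 6.286 × 10^6 m³.
Over A = 108 km², depth = V / A = 58.2 mm.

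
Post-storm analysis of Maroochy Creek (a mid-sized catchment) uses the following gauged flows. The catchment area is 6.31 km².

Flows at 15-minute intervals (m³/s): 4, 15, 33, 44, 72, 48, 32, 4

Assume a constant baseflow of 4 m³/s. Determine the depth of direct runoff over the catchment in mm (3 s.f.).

Direct runoff: 0.0, 11.0, 29.0, 40.0, 68.0, 44.0, 28.0, 0.0 m³/s; ΣQ_DR = 220.0 m³/s.
V = ΣQ_DR · Δt = 220.0 × 900 s = 1.980 × 10^5 m³.
Over A = 6.31 km², depth = V / A = 31.4 mm.

d ≈ 31.4 mm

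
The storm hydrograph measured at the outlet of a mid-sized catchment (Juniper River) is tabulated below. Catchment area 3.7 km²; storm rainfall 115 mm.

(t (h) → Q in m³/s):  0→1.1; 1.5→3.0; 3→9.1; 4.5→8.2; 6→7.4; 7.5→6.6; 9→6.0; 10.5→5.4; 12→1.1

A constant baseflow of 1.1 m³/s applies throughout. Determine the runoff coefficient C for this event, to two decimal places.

ΣQ_DR = 38.00 m³/s; V = ΣQ_DR·Δt = 2.052 × 10^5 m³.
Runoff depth d = V / A = 55.46 mm.
C = d / P = 55.46 / 115 = 0.48.

C ≈ 0.48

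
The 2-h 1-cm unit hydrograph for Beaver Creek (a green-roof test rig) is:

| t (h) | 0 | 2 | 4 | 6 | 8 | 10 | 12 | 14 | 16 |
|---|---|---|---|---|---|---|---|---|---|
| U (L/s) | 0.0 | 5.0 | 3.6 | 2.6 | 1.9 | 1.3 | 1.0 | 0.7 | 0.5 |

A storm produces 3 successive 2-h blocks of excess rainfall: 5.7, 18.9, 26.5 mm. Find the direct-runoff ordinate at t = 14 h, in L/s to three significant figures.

By discrete convolution, Q_j = Σ (P_i / 10 mm) · U_{j−i}.
At t = 14 h (j=7): Q = (5.7/10)·0.7 + (18.9/10)·1.0 + (26.5/10)·1.3 = 5.73 L/s.

Q ≈ 5.73 L/s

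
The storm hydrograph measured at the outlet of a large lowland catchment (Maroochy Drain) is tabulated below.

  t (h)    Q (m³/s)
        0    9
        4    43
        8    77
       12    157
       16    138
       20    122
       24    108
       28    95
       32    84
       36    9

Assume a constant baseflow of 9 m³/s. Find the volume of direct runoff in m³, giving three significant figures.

V ≈ 1.08 × 10^7 m³

Direct-runoff ordinates (Q − Q_b): 0.0, 34.0, 68.0, 148.0, 129.0, 113.0, 99.0, 86.0, 75.0, 0.0 m³/s.
ΣQ_DR = 752.0 m³/s.
With Δt = 4 h = 14400 s, V = ΣQ_DR · Δt = 752.0 × 14400 = 1.08 × 10^7 m³.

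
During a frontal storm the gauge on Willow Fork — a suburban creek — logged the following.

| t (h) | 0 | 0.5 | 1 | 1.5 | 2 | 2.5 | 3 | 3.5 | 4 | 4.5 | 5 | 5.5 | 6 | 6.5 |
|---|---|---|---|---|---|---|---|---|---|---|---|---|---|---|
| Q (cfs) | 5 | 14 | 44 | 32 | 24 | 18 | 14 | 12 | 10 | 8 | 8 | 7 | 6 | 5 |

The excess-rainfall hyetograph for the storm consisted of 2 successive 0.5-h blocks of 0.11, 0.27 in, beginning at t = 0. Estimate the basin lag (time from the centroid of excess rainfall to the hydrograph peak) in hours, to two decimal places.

Centroid of excess rainfall: t_c = Σ P_i·t̄_i / ΣP_i = 0.6053 h (block centres at 0.25, 0.75 h).
Hydrograph peak occurs at t = 1 h, so basin lag t_L = 1 − 0.6053 = 0.39 h.

t_L ≈ 0.39 h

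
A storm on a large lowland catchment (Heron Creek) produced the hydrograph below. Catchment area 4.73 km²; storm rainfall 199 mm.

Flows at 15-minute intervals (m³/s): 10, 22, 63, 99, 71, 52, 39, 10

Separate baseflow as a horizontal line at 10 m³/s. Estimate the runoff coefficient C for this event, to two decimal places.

ΣQ_DR = 286.0 m³/s; V = ΣQ_DR·Δt = 2.574 × 10^5 m³.
Runoff depth d = V / A = 54.42 mm.
C = d / P = 54.42 / 199 = 0.27.

C ≈ 0.27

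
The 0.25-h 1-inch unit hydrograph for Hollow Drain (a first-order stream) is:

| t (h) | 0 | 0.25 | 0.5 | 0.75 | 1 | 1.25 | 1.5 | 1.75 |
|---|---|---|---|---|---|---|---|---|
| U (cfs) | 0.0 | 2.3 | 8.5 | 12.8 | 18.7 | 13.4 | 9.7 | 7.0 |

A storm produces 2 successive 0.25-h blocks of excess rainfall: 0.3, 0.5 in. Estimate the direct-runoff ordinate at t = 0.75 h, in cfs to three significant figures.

Q ≈ 8.09 cfs

By discrete convolution, Q_j = Σ (P_i / 1 in) · U_{j−i}.
At t = 0.75 h (j=3): Q = (0.3/1)·12.8 + (0.5/1)·8.5 = 8.09 cfs.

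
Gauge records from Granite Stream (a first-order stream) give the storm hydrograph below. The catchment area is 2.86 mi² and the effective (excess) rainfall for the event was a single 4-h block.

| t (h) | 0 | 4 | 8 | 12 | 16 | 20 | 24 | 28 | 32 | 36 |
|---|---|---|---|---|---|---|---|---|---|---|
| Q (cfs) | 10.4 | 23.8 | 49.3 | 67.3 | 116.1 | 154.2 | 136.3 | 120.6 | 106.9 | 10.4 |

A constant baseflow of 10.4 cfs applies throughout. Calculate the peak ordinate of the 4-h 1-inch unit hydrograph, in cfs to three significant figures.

Direct runoff: 0.0, 13.4, 38.9, 56.9, 105.7, 143.8, 125.9, 110.2, 96.5, 0.0 cfs; ΣQ_DR = 691.3 cfs, peak = 143.8 cfs.
Runoff depth d = ΣQ_DR·Δt / A = 691.3 × 14400 / (2.86 mi²) = 1.498 in.
The 1-inch UH is the DRH scaled by (1 in)/d, so U_p = 143.8 × 1/1.498 = 96.0 cfs.

U_p ≈ 96.0 cfs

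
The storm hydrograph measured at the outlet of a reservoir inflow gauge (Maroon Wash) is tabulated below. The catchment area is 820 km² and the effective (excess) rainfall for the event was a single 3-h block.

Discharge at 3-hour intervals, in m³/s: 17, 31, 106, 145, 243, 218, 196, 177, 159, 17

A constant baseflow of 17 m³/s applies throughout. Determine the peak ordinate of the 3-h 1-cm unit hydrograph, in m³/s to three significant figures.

Direct runoff: 0.0, 14.0, 89.0, 128.0, 226.0, 201.0, 179.0, 160.0, 142.0, 0.0 m³/s; ΣQ_DR = 1139 m³/s, peak = 226.0 m³/s.
Runoff depth d = ΣQ_DR·Δt / A = 1139 × 10800 / (820 km²) = 15.00 mm.
The 1-cm UH is the DRH scaled by (10 mm)/d, so U_p = 226.0 × 10/15.00 = 151 m³/s.

U_p ≈ 151 m³/s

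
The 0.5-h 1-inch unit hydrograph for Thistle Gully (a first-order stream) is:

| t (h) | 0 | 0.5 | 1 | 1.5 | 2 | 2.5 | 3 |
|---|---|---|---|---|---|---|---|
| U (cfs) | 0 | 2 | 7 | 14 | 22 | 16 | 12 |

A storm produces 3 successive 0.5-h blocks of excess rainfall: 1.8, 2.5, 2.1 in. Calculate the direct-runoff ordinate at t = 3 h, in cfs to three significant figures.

Q ≈ 108 cfs

By discrete convolution, Q_j = Σ (P_i / 1 in) · U_{j−i}.
At t = 3 h (j=6): Q = (1.8/1)·12 + (2.5/1)·16 + (2.1/1)·22 = 108 cfs.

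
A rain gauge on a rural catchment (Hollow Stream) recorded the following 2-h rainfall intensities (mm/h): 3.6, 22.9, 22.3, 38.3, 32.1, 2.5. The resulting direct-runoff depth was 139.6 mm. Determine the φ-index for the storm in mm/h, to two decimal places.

Only the 4 blocks with intensity above φ contribute runoff: 22.9, 22.3, 38.3, 32.1 mm/h.
Σ(I−φ)·Δt = d  ⇒  (22.9+22.3+38.3+32.1 − 4φ)·2 = 139.6
φ = (115.6 − 139.6/2) / 4 = 11.45 mm/h.

φ ≈ 11.45 mm/h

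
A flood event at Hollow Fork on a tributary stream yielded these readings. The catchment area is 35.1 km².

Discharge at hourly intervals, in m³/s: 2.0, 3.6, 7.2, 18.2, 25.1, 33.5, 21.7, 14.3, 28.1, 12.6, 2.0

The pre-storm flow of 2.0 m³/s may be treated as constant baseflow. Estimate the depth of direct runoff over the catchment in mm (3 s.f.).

Direct runoff: 0.0, 1.6, 5.2, 16.2, 23.1, 31.5, 19.7, 12.3, 26.1, 10.6, 0.0 m³/s; ΣQ_DR = 146.3 m³/s.
V = ΣQ_DR · Δt = 146.3 × 3600 s = 5.267 × 10^5 m³.
Over A = 35.1 km², depth = V / A = 15.0 mm.

d ≈ 15.0 mm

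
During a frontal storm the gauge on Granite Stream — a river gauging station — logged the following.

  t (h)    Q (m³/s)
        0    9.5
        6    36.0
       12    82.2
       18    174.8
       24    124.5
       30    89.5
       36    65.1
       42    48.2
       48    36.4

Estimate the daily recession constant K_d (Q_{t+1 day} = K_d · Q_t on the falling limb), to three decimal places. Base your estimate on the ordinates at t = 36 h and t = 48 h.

K_d ≈ 0.313

Between t = 36 h and t = 48 h the flow falls from 65.1 to 36.4 m³/s over 2×6 h = 12 h.
Per-interval ratio K = (36.4/65.1)^(1/2) = 0.7478; K_d = K^(24/6) = 0.313.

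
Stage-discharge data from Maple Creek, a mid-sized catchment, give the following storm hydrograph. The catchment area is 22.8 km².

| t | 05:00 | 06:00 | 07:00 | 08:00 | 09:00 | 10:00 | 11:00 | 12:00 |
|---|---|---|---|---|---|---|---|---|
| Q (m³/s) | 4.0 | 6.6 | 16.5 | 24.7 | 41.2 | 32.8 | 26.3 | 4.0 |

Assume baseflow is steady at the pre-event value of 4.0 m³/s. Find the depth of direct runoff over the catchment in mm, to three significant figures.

Direct runoff: 0.0, 2.6, 12.5, 20.7, 37.2, 28.8, 22.3, 0.0 m³/s; ΣQ_DR = 124.1 m³/s.
V = ΣQ_DR · Δt = 124.1 × 3600 s = 4.468 × 10^5 m³.
Over A = 22.8 km², depth = V / A = 19.6 mm.

d ≈ 19.6 mm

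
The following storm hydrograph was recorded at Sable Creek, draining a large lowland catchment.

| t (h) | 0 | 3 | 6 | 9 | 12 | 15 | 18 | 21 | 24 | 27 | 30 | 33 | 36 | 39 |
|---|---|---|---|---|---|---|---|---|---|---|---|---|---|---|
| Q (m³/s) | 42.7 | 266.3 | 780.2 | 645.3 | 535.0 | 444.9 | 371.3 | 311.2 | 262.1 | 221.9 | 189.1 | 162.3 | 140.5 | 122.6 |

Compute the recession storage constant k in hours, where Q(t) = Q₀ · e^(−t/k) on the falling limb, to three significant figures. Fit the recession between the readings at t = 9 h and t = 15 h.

k ≈ 16.1 h

On the falling limb, Q drops from 645.3 to 444.9 m³/s between t = 9 h and t = 15 h (Δt = 6 h).
k = −Δt / ln(Q₂/Q₁) = −6 / ln(444.9/645.3) = 16.1 h.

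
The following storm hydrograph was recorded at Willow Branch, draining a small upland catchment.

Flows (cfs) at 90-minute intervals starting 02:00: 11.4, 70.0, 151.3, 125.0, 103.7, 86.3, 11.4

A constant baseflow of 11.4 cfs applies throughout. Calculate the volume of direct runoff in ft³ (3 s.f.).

Direct-runoff ordinates (Q − Q_b): 0.0, 58.6, 139.9, 113.6, 92.3, 74.9, 0.0 cfs.
ΣQ_DR = 479.3 cfs.
With Δt = 1.5 h = 5400 s, V = ΣQ_DR · Δt = 479.3 × 5400 = 2.59 × 10^6 ft³.

V ≈ 2.59 × 10^6 ft³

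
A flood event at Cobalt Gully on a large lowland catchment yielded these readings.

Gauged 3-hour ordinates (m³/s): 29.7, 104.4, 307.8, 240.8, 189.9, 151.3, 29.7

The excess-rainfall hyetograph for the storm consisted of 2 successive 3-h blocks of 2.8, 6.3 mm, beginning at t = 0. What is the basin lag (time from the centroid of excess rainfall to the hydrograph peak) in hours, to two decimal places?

Centroid of excess rainfall: t_c = Σ P_i·t̄_i / ΣP_i = 3.5769 h (block centres at 1.5, 4.5 h).
Hydrograph peak occurs at t = 6 h, so basin lag t_L = 6 − 3.5769 = 2.42 h.

t_L ≈ 2.42 h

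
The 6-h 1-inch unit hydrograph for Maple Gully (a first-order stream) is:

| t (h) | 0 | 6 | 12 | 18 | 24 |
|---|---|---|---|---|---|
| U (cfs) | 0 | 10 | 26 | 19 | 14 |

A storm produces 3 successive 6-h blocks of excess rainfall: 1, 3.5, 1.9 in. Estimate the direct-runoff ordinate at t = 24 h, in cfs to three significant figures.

By discrete convolution, Q_j = Σ (P_i / 1 in) · U_{j−i}.
At t = 24 h (j=4): Q = (1/1)·14 + (3.5/1)·19 + (1.9/1)·26 = 130 cfs.

Q ≈ 130 cfs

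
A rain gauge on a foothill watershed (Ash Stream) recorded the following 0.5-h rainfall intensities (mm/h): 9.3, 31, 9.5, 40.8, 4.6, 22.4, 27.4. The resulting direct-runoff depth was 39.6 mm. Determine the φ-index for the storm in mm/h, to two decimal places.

φ ≈ 10.60 mm/h

Only the 4 blocks with intensity above φ contribute runoff: 31, 40.8, 22.4, 27.4 mm/h.
Σ(I−φ)·Δt = d  ⇒  (31+40.8+22.4+27.4 − 4φ)·0.5 = 39.6
φ = (121.6 − 39.6/0.5) / 4 = 10.60 mm/h.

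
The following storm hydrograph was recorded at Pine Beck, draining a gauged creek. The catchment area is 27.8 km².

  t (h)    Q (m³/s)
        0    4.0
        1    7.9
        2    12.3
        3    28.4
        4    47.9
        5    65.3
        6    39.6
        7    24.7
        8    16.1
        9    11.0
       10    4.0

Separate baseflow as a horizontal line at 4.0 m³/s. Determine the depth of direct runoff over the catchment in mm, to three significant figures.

d ≈ 28.1 mm

Direct runoff: 0.0, 3.9, 8.3, 24.4, 43.9, 61.3, 35.6, 20.7, 12.1, 7.0, 0.0 m³/s; ΣQ_DR = 217.2 m³/s.
V = ΣQ_DR · Δt = 217.2 × 3600 s = 7.819 × 10^5 m³.
Over A = 27.8 km², depth = V / A = 28.1 mm.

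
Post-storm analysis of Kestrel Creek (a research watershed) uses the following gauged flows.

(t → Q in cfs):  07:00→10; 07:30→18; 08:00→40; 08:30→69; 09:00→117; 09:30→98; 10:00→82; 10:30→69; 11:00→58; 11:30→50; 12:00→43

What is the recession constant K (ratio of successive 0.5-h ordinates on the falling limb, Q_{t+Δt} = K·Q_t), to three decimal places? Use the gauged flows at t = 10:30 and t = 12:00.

K ≈ 0.854

Using the recession-limb readings at t = 10:30 and t = 12:00: Q falls from 69 to 43 cfs over 3 intervals.
K = (Q₂/Q₁)^(1/3) = (43/69)^(1/3) = 0.854.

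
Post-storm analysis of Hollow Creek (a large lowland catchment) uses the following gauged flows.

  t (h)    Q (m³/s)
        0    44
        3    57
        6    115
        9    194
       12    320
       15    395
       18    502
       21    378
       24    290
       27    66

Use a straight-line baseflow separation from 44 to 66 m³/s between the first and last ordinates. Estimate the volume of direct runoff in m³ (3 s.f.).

Direct-runoff ordinates (Q − Q_b): 0.00, 10.56, 66.11, 142.67, 266.22, 338.78, 443.33, 316.89, 226.44, 0.00 m³/s.
ΣQ_DR = 1811 m³/s.
With Δt = 3 h = 10800 s, V = ΣQ_DR · Δt = 1811 × 10800 = 1.96 × 10^7 m³.

V ≈ 1.96 × 10^7 m³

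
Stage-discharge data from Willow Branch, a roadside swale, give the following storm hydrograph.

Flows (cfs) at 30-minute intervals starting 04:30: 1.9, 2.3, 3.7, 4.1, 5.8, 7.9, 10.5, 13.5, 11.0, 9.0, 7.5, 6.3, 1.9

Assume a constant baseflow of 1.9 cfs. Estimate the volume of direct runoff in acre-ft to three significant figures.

Direct-runoff ordinates (Q − Q_b): 0.0, 0.4, 1.8, 2.2, 3.9, 6.0, 8.6, 11.6, 9.1, 7.1, 5.6, 4.4, 0.0 cfs.
ΣQ_DR = 60.70 cfs.
With Δt = 0.5 h = 1800 s, V = ΣQ_DR · Δt = 60.70 × 1800 = 1.09 × 10^5 ft³ = 2.51 acre-ft.

V ≈ 2.51 acre-ft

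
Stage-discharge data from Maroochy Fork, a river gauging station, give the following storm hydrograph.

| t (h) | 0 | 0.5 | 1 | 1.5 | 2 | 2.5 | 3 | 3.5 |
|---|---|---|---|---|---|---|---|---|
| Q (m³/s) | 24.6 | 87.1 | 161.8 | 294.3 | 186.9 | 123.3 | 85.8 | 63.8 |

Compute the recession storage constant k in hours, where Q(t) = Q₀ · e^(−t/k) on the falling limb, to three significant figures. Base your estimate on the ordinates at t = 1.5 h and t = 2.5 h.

k ≈ 1.15 h

On the falling limb, Q drops from 294.3 to 123.3 m³/s between t = 1.5 h and t = 2.5 h (Δt = 1 h).
k = −Δt / ln(Q₂/Q₁) = −1 / ln(123.3/294.3) = 1.15 h.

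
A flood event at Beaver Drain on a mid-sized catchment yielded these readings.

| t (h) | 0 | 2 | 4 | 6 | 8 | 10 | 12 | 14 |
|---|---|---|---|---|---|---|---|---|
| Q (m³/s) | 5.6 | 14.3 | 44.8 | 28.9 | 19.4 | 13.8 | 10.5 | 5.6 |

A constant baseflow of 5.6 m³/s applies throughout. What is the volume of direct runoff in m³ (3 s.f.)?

V ≈ 7.06 × 10^5 m³

Direct-runoff ordinates (Q − Q_b): 0.0, 8.7, 39.2, 23.3, 13.8, 8.2, 4.9, 0.0 m³/s.
ΣQ_DR = 98.10 m³/s.
With Δt = 2 h = 7200 s, V = ΣQ_DR · Δt = 98.10 × 7200 = 7.06 × 10^5 m³.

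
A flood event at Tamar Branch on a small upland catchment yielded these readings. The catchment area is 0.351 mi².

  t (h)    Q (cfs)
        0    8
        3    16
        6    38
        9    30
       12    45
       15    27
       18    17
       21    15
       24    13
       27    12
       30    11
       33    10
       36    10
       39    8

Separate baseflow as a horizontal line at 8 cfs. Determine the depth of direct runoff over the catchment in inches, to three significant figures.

d ≈ 1.96 in

Direct runoff: 0.0, 8.0, 30.0, 22.0, 37.0, 19.0, 9.0, 7.0, 5.0, 4.0, 3.0, 2.0, 2.0, 0.0 cfs; ΣQ_DR = 148.0 cfs.
V = ΣQ_DR · Δt = 148.0 × 10800 s = 1.598 × 10^6 ft³.
Over A = 0.351 mi², depth = V / A = 1.96 in.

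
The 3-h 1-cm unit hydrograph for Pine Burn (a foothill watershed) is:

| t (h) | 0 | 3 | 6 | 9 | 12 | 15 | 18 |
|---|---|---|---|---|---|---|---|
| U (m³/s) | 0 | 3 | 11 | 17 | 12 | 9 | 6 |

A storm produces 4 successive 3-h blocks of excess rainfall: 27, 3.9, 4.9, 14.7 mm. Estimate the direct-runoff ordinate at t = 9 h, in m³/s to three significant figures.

By discrete convolution, Q_j = Σ (P_i / 10 mm) · U_{j−i}.
At t = 9 h (j=3): Q = (27/10)·17 + (3.9/10)·11 + (4.9/10)·3 + (14.7/10)·0 = 51.7 m³/s.

Q ≈ 51.7 m³/s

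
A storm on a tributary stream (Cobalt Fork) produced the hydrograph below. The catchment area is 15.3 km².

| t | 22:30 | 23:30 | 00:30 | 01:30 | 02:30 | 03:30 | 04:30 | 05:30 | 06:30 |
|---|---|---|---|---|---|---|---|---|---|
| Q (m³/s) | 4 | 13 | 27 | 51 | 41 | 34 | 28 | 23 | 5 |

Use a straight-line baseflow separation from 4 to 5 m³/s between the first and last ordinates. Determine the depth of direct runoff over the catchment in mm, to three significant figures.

Direct runoff: 0.00, 8.88, 22.75, 46.62, 36.50, 29.38, 23.25, 18.12, 0.00 m³/s; ΣQ_DR = 185.5 m³/s.
V = ΣQ_DR · Δt = 185.5 × 3600 s = 6.678 × 10^5 m³.
Over A = 15.3 km², depth = V / A = 43.6 mm.

d ≈ 43.6 mm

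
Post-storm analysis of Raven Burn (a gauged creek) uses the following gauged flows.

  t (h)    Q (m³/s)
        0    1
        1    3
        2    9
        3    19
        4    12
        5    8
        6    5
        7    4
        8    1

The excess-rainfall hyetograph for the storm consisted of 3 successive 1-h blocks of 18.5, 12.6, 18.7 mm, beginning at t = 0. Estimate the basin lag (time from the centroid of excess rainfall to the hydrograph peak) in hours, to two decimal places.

Centroid of excess rainfall: t_c = Σ P_i·t̄_i / ΣP_i = 1.5040 h (block centres at 0.5, 1.5, 2.5 h).
Hydrograph peak occurs at t = 3 h, so basin lag t_L = 3 − 1.5040 = 1.50 h.

t_L ≈ 1.50 h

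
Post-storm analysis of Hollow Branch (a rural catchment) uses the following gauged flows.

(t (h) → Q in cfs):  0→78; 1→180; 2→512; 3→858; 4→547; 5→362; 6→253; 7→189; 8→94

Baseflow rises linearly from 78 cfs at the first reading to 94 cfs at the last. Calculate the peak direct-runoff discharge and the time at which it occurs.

Q_p = 774.00 cfs at t = 3 h

Subtracting baseflow gives direct-runoff ordinates: 0.00, 100.00, 430.00, 774.00, 461.00, 274.00, 163.00, 97.00, 0.00 cfs.
The maximum is 774.00 cfs, occurring at the reading for t = 3 h.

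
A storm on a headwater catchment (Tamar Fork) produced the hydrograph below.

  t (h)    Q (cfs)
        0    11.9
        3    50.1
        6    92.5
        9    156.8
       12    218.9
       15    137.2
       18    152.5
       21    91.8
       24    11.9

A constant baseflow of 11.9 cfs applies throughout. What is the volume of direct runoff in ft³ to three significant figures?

Direct-runoff ordinates (Q − Q_b): 0.0, 38.2, 80.6, 144.9, 207.0, 125.3, 140.6, 79.9, 0.0 cfs.
ΣQ_DR = 816.5 cfs.
With Δt = 3 h = 10800 s, V = ΣQ_DR · Δt = 816.5 × 10800 = 8.82 × 10^6 ft³.

V ≈ 8.82 × 10^6 ft³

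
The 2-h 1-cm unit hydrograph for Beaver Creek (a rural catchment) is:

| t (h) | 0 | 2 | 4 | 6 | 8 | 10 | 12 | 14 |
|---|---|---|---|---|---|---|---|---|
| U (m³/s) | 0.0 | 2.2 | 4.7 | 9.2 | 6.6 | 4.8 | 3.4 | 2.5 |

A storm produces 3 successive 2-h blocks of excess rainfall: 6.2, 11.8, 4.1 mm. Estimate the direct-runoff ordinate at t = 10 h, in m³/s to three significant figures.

By discrete convolution, Q_j = Σ (P_i / 10 mm) · U_{j−i}.
At t = 10 h (j=5): Q = (6.2/10)·4.8 + (11.8/10)·6.6 + (4.1/10)·9.2 = 14.5 m³/s.

Q ≈ 14.5 m³/s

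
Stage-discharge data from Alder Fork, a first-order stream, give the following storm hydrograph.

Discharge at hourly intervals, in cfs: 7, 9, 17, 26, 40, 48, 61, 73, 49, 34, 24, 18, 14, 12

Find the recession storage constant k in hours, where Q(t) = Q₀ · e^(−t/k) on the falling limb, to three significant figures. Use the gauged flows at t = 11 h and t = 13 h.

k ≈ 4.93 h

On the falling limb, Q drops from 18 to 12 cfs between t = 11 h and t = 13 h (Δt = 2 h).
k = −Δt / ln(Q₂/Q₁) = −2 / ln(12/18) = 4.93 h.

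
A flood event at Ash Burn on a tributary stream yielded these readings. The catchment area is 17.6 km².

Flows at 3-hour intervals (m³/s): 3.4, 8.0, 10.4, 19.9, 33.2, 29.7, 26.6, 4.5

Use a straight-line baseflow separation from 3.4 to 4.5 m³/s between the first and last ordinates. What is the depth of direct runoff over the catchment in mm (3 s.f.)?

d ≈ 63.9 mm

Direct runoff: 0.00, 4.44, 6.69, 16.03, 29.17, 25.51, 22.26, 0.00 m³/s; ΣQ_DR = 104.1 m³/s.
V = ΣQ_DR · Δt = 104.1 × 10800 s = 1.124 × 10^6 m³.
Over A = 17.6 km², depth = V / A = 63.9 mm.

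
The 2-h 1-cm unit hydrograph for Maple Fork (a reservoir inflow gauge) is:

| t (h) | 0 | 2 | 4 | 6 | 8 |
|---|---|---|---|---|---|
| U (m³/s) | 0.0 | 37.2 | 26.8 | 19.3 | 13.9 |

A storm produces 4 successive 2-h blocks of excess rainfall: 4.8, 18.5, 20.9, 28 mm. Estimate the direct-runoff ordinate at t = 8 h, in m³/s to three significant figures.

By discrete convolution, Q_j = Σ (P_i / 10 mm) · U_{j−i}.
At t = 8 h (j=4): Q = (4.8/10)·13.9 + (18.5/10)·19.3 + (20.9/10)·26.8 + (28/10)·37.2 = 203 m³/s.

Q ≈ 203 m³/s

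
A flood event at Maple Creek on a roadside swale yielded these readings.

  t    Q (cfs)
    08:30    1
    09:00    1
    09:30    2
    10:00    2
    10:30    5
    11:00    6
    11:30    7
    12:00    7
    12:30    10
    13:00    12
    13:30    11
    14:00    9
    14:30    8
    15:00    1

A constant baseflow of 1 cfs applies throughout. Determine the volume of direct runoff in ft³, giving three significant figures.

V ≈ 1.22 × 10^5 ft³

Direct-runoff ordinates (Q − Q_b): 0.0, 0.0, 1.0, 1.0, 4.0, 5.0, 6.0, 6.0, 9.0, 11.0, 10.0, 8.0, 7.0, 0.0 cfs.
ΣQ_DR = 68.00 cfs.
With Δt = 0.5 h = 1800 s, V = ΣQ_DR · Δt = 68.00 × 1800 = 1.22 × 10^5 ft³.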